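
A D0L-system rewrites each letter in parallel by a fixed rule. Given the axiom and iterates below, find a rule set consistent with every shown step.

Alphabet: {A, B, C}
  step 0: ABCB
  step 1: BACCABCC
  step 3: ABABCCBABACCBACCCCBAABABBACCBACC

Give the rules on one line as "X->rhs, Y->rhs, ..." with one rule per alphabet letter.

A->BA, B->CC, C->AB

  step 0 ⇒ step 1: ABCB ⇒ BA·CC·AB·CC
    A ↦ BA
    B ↦ CC
    C ↦ AB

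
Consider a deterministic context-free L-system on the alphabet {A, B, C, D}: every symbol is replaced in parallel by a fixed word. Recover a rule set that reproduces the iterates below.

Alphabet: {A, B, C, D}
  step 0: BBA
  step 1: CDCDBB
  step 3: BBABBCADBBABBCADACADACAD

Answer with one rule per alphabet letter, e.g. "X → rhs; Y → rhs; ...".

  step 0 ⇒ step 1: BBA ⇒ CD·CD·BB
    A ↦ BB
    B ↦ CD
    C ↦ A  (constrained at step 1)
    D ↦ CAD  (constrained at step 1)

A->BB, B->CD, C->A, D->CAD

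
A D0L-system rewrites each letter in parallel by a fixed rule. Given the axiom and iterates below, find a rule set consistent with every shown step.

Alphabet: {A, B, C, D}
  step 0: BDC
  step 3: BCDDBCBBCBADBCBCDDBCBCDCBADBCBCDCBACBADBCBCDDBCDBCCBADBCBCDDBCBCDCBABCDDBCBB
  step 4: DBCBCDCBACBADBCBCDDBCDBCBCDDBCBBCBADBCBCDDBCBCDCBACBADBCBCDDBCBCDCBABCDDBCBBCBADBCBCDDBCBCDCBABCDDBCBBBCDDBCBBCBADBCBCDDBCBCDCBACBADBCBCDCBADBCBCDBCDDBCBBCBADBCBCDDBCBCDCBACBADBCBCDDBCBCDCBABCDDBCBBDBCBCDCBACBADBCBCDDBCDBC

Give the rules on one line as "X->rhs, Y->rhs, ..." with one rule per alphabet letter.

  step 3 ⇒ step 4: BCDDBCBBCBADBCBCDDBCBCDCBADBCBCDCBACBADBCBCDDBCDBCCBADBCBCDDBCBCDCBABCDDBCBB ⇒ DBC·BCD·CBA·CBA·DBC·BCD·DBC·DBC·BCD·DBC·BB·CBA·DBC·BCD·DBC·BCD·CBA·CBA·DBC·BCD·DBC·BCD·CBA·BCD·DBC·BB·CBA·DBC·BCD·DBC·BCD·CBA·BCD·DBC·BB·BCD·DBC·BB·CBA·DBC·BCD·DBC·BCD·CBA·CBA·DBC·BCD·CBA·DBC·BCD·BCD·DBC·BB·CBA·DBC·BCD·DBC·BCD·CBA·CBA·DBC·BCD·DBC·BCD·CBA·BCD·DBC·BB·DBC·BCD·CBA·CBA·DBC·BCD·DBC·DBC
    A ↦ BB
    B ↦ DBC
    C ↦ BCD
    D ↦ CBA

A->BB, B->DBC, C->BCD, D->CBA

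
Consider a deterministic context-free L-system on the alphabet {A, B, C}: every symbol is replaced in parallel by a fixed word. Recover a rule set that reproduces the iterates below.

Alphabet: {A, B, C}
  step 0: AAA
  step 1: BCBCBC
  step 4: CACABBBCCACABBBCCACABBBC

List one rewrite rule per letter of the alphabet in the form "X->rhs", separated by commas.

  step 0 ⇒ step 1: AAA ⇒ BC·BC·BC
    A ↦ BC
    B ↦ CA  (constrained at step 1)
    C ↦ B  (constrained at step 1)

A->BC, B->CA, C->B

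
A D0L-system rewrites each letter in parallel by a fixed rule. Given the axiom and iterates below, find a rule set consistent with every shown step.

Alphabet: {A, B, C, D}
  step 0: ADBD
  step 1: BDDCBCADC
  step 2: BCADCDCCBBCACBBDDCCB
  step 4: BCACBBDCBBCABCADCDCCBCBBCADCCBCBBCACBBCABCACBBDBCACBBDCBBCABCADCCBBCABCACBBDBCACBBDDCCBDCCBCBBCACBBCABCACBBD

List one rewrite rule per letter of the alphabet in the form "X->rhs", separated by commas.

A->BD, B->BCA, C->CB, D->DC

  step 1 ⇒ step 2: BDDCBCADC ⇒ BCA·DC·DC·CB·BCA·CB·BD·DC·CB
    A ↦ BD
    B ↦ BCA
    C ↦ CB
    D ↦ DC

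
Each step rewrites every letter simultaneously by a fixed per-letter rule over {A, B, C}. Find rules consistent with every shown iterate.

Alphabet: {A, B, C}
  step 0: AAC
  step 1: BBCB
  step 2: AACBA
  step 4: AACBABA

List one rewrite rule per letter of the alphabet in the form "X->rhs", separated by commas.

  step 1 ⇒ step 2: BBCB ⇒ A·A·CB·A
    B ↦ A
    C ↦ CB
  step 0 ⇒ step 1: AAC ⇒ B·B·CB
    A ↦ B

A->B, B->A, C->CB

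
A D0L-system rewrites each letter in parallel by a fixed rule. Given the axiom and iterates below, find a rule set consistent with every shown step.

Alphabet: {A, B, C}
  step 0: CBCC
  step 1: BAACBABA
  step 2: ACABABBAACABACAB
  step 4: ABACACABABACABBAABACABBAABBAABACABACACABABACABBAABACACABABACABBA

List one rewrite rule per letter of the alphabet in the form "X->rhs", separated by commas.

  step 1 ⇒ step 2: BAACBABA ⇒ AC·AB·AB·BA·AC·AB·AC·AB
    A ↦ AB
    B ↦ AC
    C ↦ BA

A->AB, B->AC, C->BA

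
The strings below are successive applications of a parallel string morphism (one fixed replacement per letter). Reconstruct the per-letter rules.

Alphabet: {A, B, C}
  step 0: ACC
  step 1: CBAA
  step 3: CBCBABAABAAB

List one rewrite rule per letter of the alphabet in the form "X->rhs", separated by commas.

A->CB, B->AB, C->A

  step 0 ⇒ step 1: ACC ⇒ CB·A·A
    A ↦ CB
    C ↦ A
    B ↦ AB  (constrained at step 1)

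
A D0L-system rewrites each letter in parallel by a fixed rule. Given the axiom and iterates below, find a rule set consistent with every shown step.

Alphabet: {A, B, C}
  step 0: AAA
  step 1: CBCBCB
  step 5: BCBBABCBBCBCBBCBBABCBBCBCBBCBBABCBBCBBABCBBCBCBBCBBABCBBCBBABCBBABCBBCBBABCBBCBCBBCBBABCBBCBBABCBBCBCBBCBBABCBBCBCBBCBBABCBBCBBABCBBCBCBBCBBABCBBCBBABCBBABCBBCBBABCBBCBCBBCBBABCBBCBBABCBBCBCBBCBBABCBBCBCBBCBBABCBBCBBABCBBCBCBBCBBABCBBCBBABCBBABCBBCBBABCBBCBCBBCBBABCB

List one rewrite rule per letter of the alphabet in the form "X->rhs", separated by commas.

A->CB, B->BCB, C->BA

  step 0 ⇒ step 1: AAA ⇒ CB·CB·CB
    A ↦ CB
    B ↦ BCB  (constrained at step 1)
    C ↦ BA  (constrained at step 1)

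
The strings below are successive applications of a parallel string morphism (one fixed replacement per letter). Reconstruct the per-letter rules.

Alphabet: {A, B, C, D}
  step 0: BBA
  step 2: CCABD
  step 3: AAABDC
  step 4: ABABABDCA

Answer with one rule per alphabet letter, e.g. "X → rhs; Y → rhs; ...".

  step 3 ⇒ step 4: AAABDC ⇒ AB·AB·AB·D·C·A
    A ↦ AB
    B ↦ D
    C ↦ A
    D ↦ C

A->AB, B->D, C->A, D->C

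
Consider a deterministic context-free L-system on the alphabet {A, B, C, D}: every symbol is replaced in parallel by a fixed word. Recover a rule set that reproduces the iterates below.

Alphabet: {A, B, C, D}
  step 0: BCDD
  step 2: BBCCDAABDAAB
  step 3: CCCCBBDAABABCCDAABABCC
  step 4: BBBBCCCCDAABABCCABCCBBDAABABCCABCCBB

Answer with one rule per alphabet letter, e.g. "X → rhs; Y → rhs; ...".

  step 3 ⇒ step 4: CCCCBBDAABABCCDAABABCC ⇒ B·B·B·B·CC·CC·DA·AB·AB·CC·AB·CC·B·B·DA·AB·AB·CC·AB·CC·B·B
    A ↦ AB
    B ↦ CC
    C ↦ B
    D ↦ DA

A->AB, B->CC, C->B, D->DA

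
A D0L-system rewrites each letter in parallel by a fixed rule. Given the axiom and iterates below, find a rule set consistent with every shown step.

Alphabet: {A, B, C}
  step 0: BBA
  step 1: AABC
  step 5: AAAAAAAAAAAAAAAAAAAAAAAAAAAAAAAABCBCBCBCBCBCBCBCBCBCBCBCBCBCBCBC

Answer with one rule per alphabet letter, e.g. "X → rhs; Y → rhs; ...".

A->BC, B->A, C->AAA

  step 0 ⇒ step 1: BBA ⇒ A·A·BC
    A ↦ BC
    B ↦ A
    C ↦ AAA  (constrained at step 1)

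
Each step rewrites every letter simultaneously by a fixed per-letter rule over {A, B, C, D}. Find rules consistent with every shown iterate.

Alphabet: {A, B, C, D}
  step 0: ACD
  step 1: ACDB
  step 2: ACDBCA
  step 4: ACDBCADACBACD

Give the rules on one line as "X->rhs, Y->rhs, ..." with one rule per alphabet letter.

A->AC, B->CA, C->D, D->B

  step 1 ⇒ step 2: ACDB ⇒ AC·D·B·CA
    A ↦ AC
    B ↦ CA
    C ↦ D
    D ↦ B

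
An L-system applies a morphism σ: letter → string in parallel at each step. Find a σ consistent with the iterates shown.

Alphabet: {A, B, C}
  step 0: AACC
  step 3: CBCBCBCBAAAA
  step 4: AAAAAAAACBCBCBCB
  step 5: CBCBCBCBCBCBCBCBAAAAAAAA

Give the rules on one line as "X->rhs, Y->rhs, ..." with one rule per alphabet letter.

  step 4 ⇒ step 5: AAAAAAAACBCBCBCB ⇒ CB·CB·CB·CB·CB·CB·CB·CB·A·A·A·A·A·A·A·A
    A ↦ CB
    B ↦ A
    C ↦ A

A->CB, B->A, C->A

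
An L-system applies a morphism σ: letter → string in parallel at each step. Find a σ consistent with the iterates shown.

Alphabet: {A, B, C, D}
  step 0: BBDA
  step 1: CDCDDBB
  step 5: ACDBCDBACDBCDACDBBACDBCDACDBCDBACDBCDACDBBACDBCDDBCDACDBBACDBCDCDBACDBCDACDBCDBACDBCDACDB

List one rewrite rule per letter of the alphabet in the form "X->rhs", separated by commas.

  step 0 ⇒ step 1: BBDA ⇒ CD·CD·DB·B
    A ↦ B
    B ↦ CD
    D ↦ DB
    C ↦ AC  (constrained at step 1)

A->B, B->CD, C->AC, D->DB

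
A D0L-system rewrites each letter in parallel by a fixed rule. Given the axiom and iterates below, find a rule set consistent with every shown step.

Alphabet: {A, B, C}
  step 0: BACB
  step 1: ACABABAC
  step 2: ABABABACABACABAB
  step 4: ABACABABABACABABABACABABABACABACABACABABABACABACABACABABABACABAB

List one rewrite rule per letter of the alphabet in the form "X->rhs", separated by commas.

A->AB, B->AC, C->AB

  step 1 ⇒ step 2: ACABABAC ⇒ AB·AB·AB·AC·AB·AC·AB·AB
    A ↦ AB
    B ↦ AC
    C ↦ AB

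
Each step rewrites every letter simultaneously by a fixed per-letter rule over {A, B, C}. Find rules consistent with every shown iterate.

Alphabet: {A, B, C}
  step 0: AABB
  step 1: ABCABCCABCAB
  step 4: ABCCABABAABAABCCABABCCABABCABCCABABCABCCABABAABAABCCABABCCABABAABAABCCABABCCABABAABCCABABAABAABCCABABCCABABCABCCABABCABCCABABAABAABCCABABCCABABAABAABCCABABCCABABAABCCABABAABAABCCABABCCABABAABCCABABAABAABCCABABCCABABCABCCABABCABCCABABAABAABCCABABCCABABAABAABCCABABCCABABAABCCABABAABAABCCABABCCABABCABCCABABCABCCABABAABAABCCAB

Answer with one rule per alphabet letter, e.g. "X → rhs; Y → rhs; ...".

A->ABC, B->CAB, C->ABA

  step 0 ⇒ step 1: AABB ⇒ ABC·ABC·CAB·CAB
    A ↦ ABC
    B ↦ CAB
    C ↦ ABA  (constrained at step 1)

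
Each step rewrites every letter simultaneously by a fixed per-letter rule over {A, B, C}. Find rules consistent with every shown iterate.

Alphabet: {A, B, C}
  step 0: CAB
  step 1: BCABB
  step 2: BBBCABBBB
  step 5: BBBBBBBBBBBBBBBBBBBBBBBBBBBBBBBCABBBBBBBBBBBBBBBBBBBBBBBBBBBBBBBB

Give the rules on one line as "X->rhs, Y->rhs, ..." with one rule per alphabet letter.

A->CA, B->BB, C->B

  step 1 ⇒ step 2: BCABB ⇒ BB·B·CA·BB·BB
    A ↦ CA
    B ↦ BB
    C ↦ B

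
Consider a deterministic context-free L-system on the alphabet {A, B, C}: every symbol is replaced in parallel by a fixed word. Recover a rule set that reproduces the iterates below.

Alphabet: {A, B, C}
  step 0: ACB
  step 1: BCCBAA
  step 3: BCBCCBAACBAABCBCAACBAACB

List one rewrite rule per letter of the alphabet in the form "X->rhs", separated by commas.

A->BC, B->AA, C->CB

  step 0 ⇒ step 1: ACB ⇒ BC·CB·AA
    A ↦ BC
    B ↦ AA
    C ↦ CB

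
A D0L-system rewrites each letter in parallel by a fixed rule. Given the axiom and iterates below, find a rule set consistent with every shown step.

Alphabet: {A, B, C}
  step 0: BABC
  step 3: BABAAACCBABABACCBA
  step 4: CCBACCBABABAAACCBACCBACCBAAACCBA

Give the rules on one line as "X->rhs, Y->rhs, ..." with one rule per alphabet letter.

A->BA, B->CC, C->A

  step 3 ⇒ step 4: BABAAACCBABABACCBA ⇒ CC·BA·CC·BA·BA·BA·A·A·CC·BA·CC·BA·CC·BA·A·A·CC·BA
    A ↦ BA
    B ↦ CC
    C ↦ A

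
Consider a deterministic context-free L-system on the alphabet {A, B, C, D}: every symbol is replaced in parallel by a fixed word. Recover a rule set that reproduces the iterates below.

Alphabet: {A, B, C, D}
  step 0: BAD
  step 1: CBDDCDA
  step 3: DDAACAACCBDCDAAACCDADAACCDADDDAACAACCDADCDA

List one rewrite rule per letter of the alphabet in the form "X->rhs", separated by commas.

A->D, B->CBD, C->AAC, D->CDA

  step 0 ⇒ step 1: BAD ⇒ CBD·D·CDA
    A ↦ D
    B ↦ CBD
    D ↦ CDA
    C ↦ AAC  (constrained at step 1)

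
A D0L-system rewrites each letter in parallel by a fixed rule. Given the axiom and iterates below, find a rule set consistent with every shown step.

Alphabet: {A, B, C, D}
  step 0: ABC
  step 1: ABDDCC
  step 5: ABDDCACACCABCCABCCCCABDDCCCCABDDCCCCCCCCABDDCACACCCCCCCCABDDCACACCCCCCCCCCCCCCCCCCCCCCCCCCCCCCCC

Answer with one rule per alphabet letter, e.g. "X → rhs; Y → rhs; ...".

  step 0 ⇒ step 1: ABC ⇒ AB·DD·CC
    A ↦ AB
    B ↦ DD
    C ↦ CC
    D ↦ CA  (constrained at step 1)

A->AB, B->DD, C->CC, D->CA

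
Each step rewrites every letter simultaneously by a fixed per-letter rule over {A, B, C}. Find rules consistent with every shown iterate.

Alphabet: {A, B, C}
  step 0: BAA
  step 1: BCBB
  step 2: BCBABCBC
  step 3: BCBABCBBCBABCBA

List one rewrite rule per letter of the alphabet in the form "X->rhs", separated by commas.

A->B, B->BC, C->BA

  step 2 ⇒ step 3: BCBABCBC ⇒ BC·BA·BC·B·BC·BA·BC·BA
    A ↦ B
    B ↦ BC
    C ↦ BA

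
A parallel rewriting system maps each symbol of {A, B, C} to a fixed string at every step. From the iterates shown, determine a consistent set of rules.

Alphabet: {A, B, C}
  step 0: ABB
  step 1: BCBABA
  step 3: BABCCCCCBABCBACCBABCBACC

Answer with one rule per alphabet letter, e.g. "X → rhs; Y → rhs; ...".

A->BC, B->BA, C->CC

  step 0 ⇒ step 1: ABB ⇒ BC·BA·BA
    A ↦ BC
    B ↦ BA
    C ↦ CC  (constrained at step 1)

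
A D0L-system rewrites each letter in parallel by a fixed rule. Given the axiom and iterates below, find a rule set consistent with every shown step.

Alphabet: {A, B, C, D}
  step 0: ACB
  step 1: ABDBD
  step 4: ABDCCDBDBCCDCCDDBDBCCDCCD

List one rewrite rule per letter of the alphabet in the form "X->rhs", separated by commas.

A->AB, B->D, C->DB, D->CC

  step 0 ⇒ step 1: ACB ⇒ AB·DB·D
    A ↦ AB
    B ↦ D
    C ↦ DB
    D ↦ CC  (constrained at step 1)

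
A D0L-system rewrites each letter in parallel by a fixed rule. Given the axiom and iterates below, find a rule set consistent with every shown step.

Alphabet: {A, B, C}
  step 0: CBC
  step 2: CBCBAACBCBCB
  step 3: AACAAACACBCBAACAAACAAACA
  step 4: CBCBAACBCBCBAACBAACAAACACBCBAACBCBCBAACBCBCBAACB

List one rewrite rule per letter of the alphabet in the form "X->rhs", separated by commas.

  step 3 ⇒ step 4: AACAAACACBCBAACAAACAAACA ⇒ CB·CB·AA·CB·CB·CB·AA·CB·AA·CA·AA·CA·CB·CB·AA·CB·CB·CB·AA·CB·CB·CB·AA·CB
    A ↦ CB
    B ↦ CA
    C ↦ AA

A->CB, B->CA, C->AA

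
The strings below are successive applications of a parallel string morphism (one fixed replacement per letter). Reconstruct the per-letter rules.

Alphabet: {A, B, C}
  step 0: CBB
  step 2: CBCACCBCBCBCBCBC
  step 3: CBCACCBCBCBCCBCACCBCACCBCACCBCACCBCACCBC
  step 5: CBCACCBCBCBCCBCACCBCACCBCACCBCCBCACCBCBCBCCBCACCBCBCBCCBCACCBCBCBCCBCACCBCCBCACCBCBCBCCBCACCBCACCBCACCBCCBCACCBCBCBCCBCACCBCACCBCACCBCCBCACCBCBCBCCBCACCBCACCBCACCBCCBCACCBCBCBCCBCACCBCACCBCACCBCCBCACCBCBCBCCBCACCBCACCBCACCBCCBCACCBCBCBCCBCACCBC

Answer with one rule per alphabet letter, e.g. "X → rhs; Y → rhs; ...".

  step 2 ⇒ step 3: CBCACCBCBCBCBCBC ⇒ CBC·AC·CBC·B·CBC·CBC·AC·CBC·AC·CBC·AC·CBC·AC·CBC·AC·CBC
    A ↦ B
    B ↦ AC
    C ↦ CBC

A->B, B->AC, C->CBC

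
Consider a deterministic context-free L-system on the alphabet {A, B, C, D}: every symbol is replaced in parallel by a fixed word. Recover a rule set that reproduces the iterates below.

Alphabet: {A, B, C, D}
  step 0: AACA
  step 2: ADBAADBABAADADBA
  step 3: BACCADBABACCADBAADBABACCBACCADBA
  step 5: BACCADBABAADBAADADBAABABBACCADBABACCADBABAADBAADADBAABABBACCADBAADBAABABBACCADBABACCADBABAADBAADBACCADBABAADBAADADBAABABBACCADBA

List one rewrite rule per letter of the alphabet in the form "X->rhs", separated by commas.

  step 2 ⇒ step 3: ADBAADBABAADADBA ⇒ BA·CC·AD·BA·BA·CC·AD·BA·AD·BA·BA·CC·BA·CC·AD·BA
    A ↦ BA
    B ↦ AD
    D ↦ CC
    C ↦ AB  (constrained at step 0)

A->BA, B->AD, C->AB, D->CC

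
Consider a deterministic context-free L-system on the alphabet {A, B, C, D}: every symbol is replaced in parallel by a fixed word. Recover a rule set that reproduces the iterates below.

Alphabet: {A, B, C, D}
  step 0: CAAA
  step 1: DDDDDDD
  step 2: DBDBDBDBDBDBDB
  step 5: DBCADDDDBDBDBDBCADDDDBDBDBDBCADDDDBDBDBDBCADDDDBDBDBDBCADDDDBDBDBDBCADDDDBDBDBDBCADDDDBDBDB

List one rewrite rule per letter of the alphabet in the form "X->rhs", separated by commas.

A->DD, B->CA, C->D, D->DB

  step 1 ⇒ step 2: DDDDDDD ⇒ DB·DB·DB·DB·DB·DB·DB
    D ↦ DB
  step 0 ⇒ step 1: CAAA ⇒ D·DD·DD·DD
    A ↦ DD
    B ↦ CA  (constrained at step 2)
  step 0 ⇒ step 1: CAAA ⇒ D·DD·DD·DD
    C ↦ D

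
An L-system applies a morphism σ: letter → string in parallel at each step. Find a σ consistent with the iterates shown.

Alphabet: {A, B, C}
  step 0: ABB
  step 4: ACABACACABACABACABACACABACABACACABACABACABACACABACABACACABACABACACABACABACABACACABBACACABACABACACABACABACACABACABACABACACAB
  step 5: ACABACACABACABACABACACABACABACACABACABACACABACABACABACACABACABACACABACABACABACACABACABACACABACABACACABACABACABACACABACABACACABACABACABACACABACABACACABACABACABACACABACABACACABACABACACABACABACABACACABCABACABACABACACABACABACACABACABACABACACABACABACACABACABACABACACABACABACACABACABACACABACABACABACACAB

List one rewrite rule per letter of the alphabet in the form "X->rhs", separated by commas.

  step 4 ⇒ step 5: ACABACACABACABACABACACABACABACACABACABACABACACABACABACACABACABACACABACABACABACACABBACACABACABACACABACABACACABACABACABACACAB ⇒ ACA·B·ACA·CAB·ACA·B·ACA·B·ACA·CAB·ACA·B·ACA·CAB·ACA·B·ACA·CAB·ACA·B·ACA·B·ACA·CAB·ACA·B·ACA·CAB·ACA·B·ACA·B·ACA·CAB·ACA·B·ACA·CAB·ACA·B·ACA·CAB·ACA·B·ACA·B·ACA·CAB·ACA·B·ACA·CAB·ACA·B·ACA·B·ACA·CAB·ACA·B·ACA·CAB·ACA·B·ACA·B·ACA·CAB·ACA·B·ACA·CAB·ACA·B·ACA·CAB·ACA·B·ACA·B·ACA·CAB·CAB·ACA·B·ACA·B·ACA·CAB·ACA·B·ACA·CAB·ACA·B·ACA·B·ACA·CAB·ACA·B·ACA·CAB·ACA·B·ACA·B·ACA·CAB·ACA·B·ACA·CAB·ACA·B·ACA·CAB·ACA·B·ACA·B·ACA·CAB
    A ↦ ACA
    B ↦ CAB
    C ↦ B

A->ACA, B->CAB, C->B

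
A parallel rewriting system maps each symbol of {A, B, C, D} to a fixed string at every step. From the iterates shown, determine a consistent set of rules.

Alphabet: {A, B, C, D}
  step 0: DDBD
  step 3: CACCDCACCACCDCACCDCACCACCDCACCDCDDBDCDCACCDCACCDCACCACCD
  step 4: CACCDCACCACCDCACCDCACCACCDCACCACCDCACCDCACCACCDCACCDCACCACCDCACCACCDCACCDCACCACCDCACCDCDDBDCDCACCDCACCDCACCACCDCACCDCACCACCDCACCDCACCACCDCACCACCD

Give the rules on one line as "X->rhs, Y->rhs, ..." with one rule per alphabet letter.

A->CD, B->DBD, C->CAC, D->CD

  step 3 ⇒ step 4: CACCDCACCACCDCACCDCACCACCDCACCDCDDBDCDCACCDCACCDCACCACCD ⇒ CAC·CD·CAC·CAC·CD·CAC·CD·CAC·CAC·CD·CAC·CAC·CD·CAC·CD·CAC·CAC·CD·CAC·CD·CAC·CAC·CD·CAC·CAC·CD·CAC·CD·CAC·CAC·CD·CAC·CD·CD·DBD·CD·CAC·CD·CAC·CD·CAC·CAC·CD·CAC·CD·CAC·CAC·CD·CAC·CD·CAC·CAC·CD·CAC·CAC·CD
    A ↦ CD
    B ↦ DBD
    C ↦ CAC
    D ↦ CD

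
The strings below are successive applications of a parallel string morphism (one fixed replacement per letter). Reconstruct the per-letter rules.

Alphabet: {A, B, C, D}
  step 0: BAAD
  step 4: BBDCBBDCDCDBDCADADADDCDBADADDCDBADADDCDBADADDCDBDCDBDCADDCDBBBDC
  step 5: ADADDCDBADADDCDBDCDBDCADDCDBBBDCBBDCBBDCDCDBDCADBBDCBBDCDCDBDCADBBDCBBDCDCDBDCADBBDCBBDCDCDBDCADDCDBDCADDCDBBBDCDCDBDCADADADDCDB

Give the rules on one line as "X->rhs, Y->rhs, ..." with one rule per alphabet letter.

  step 4 ⇒ step 5: BBDCBBDCDCDBDCADADADDCDBADADDCDBADADDCDBADADDCDBDCDBDCADDCDBBBDC ⇒ AD·AD·DC·DB·AD·AD·DC·DB·DC·DB·DC·AD·DC·DB·BB·DC·BB·DC·BB·DC·DC·DB·DC·AD·BB·DC·BB·DC·DC·DB·DC·AD·BB·DC·BB·DC·DC·DB·DC·AD·BB·DC·BB·DC·DC·DB·DC·AD·DC·DB·DC·AD·DC·DB·BB·DC·DC·DB·DC·AD·AD·AD·DC·DB
    A ↦ BB
    B ↦ AD
    C ↦ DB
    D ↦ DC

A->BB, B->AD, C->DB, D->DC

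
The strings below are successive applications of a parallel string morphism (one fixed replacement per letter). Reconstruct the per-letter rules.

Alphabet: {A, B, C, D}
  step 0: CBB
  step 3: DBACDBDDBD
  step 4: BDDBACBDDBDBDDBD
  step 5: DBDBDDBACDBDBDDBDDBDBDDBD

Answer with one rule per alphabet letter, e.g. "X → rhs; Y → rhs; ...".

  step 4 ⇒ step 5: BDDBACBDDBDBDDBD ⇒ D·BD·BD·D·B·AC·D·BD·BD·D·BD·D·BD·BD·D·BD
    A ↦ B
    B ↦ D
    C ↦ AC
    D ↦ BD

A->B, B->D, C->AC, D->BD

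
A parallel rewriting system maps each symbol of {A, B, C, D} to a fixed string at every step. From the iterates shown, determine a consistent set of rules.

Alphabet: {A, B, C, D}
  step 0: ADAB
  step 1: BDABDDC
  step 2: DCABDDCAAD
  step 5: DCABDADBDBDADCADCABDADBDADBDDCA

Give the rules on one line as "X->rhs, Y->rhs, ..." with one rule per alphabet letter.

  step 1 ⇒ step 2: BDABDDC ⇒ DC·A·BD·DC·A·A·D
    A ↦ BD
    B ↦ DC
    C ↦ D
    D ↦ A

A->BD, B->DC, C->D, D->A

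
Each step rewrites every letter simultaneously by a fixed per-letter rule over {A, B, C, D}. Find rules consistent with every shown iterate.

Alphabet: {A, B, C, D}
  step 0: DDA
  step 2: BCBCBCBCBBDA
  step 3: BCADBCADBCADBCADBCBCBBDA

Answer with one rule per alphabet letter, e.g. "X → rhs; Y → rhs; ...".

  step 2 ⇒ step 3: BCBCBCBCBBDA ⇒ BC·AD·BC·AD·BC·AD·BC·AD·BC·BC·BB·DA
    A ↦ DA
    B ↦ BC
    C ↦ AD
    D ↦ BB

A->DA, B->BC, C->AD, D->BB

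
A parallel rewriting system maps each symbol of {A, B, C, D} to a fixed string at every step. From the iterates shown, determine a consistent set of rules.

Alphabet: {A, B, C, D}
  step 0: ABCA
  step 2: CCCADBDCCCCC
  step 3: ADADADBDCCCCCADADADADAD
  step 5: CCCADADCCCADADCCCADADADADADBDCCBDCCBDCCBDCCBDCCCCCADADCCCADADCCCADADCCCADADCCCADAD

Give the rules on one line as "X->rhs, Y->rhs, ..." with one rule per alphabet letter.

  step 2 ⇒ step 3: CCCADBDCCCCC ⇒ AD·AD·AD·BD·CC·C·CC·AD·AD·AD·AD·AD
    A ↦ BD
    B ↦ C
    C ↦ AD
    D ↦ CC

A->BD, B->C, C->AD, D->CC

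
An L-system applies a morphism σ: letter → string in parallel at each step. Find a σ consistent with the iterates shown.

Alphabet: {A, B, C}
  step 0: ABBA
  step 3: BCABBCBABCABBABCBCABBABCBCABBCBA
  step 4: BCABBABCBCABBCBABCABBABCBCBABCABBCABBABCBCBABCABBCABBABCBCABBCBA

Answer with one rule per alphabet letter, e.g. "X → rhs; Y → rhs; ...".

  step 3 ⇒ step 4: BCABBCBABCABBABCBCABBABCBCABBCBA ⇒ BC·AB·BA·BC·BC·AB·BC·BA·BC·AB·BA·BC·BC·BA·BC·AB·BC·AB·BA·BC·BC·BA·BC·AB·BC·AB·BA·BC·BC·AB·BC·BA
    A ↦ BA
    B ↦ BC
    C ↦ AB

A->BA, B->BC, C->AB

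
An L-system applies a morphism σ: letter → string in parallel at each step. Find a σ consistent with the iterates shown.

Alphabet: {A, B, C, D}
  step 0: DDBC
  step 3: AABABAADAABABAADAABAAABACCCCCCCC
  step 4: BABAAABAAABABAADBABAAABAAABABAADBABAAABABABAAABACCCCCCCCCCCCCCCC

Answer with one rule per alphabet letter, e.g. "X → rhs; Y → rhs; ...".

  step 3 ⇒ step 4: AABABAADAABABAADAABAAABACCCCCCCC ⇒ BA·BA·AA·BA·AA·BA·BA·AD·BA·BA·AA·BA·AA·BA·BA·AD·BA·BA·AA·BA·BA·BA·AA·BA·CC·CC·CC·CC·CC·CC·CC·CC
    A ↦ BA
    B ↦ AA
    C ↦ CC
    D ↦ AD

A->BA, B->AA, C->CC, D->AD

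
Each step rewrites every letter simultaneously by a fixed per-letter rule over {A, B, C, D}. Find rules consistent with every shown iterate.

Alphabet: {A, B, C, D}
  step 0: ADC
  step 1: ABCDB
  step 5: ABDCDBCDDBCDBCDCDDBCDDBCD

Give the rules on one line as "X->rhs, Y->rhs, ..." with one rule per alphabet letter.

  step 0 ⇒ step 1: ADC ⇒ AB·CD·B
    A ↦ AB
    C ↦ B
    D ↦ CD
    B ↦ D  (constrained at step 1)

A->AB, B->D, C->B, D->CD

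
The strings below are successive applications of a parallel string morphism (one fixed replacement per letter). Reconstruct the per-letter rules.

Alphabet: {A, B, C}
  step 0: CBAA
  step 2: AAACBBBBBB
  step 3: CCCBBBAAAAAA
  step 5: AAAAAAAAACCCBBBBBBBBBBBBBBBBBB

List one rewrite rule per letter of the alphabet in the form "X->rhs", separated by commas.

A->C, B->A, C->BBB

  step 2 ⇒ step 3: AAACBBBBBB ⇒ C·C·C·BBB·A·A·A·A·A·A
    A ↦ C
    B ↦ A
    C ↦ BBB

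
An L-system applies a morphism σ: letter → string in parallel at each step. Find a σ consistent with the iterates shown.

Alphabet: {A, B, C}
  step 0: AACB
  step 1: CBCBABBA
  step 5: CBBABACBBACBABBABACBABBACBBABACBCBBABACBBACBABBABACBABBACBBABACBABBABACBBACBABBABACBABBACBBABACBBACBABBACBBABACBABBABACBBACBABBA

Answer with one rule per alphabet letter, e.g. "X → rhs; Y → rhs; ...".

  step 0 ⇒ step 1: AACB ⇒ CB·CB·AB·BA
    A ↦ CB
    B ↦ BA
    C ↦ AB

A->CB, B->BA, C->AB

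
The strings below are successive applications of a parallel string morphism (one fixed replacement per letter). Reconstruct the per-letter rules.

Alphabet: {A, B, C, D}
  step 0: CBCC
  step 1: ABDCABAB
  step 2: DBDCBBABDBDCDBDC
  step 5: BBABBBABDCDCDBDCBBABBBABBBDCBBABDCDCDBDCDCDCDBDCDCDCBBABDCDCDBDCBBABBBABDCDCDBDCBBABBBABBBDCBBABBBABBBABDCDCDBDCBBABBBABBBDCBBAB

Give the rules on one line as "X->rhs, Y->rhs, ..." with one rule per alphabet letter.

A->DB, B->DC, C->AB, D->BB

  step 1 ⇒ step 2: ABDCABAB ⇒ DB·DC·BB·AB·DB·DC·DB·DC
    A ↦ DB
    B ↦ DC
    C ↦ AB
    D ↦ BB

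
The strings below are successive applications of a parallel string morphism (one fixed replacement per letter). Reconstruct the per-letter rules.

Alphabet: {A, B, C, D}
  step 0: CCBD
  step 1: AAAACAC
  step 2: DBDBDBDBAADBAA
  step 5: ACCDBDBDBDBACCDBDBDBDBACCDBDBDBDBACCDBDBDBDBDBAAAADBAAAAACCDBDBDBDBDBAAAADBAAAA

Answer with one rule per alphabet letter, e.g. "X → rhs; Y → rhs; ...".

  step 1 ⇒ step 2: AAAACAC ⇒ DB·DB·DB·DB·AA·DB·AA
    A ↦ DB
    C ↦ AA
  step 0 ⇒ step 1: CCBD ⇒ AA·AA·C·AC
    B ↦ C
  step 0 ⇒ step 1: CCBD ⇒ AA·AA·C·AC
    D ↦ AC

A->DB, B->C, C->AA, D->AC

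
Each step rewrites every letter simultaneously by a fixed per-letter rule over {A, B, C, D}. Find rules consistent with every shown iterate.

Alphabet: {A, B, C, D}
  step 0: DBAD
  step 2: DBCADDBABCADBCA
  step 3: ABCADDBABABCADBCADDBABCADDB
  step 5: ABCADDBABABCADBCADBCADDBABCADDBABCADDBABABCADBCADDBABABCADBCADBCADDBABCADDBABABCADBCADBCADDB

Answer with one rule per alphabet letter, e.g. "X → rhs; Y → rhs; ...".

  step 2 ⇒ step 3: DBCADDBABCADBCA ⇒ AB·CA·D·DB·AB·AB·CA·DB·CA·D·DB·AB·CA·D·DB
    A ↦ DB
    B ↦ CA
    C ↦ D
    D ↦ AB

A->DB, B->CA, C->D, D->AB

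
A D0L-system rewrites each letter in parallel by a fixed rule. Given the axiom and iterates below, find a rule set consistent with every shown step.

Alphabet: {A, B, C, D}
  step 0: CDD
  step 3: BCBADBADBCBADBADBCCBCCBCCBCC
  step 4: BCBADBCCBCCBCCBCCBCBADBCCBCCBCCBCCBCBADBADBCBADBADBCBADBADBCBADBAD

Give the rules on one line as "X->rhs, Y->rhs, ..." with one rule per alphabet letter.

  step 3 ⇒ step 4: BCBADBADBCBADBADBCCBCCBCCBCC ⇒ BC·BAD·BC·CBC·C·BC·CBC·C·BC·BAD·BC·CBC·C·BC·CBC·C·BC·BAD·BAD·BC·BAD·BAD·BC·BAD·BAD·BC·BAD·BAD
    A ↦ CBC
    B ↦ BC
    C ↦ BAD
    D ↦ C

A->CBC, B->BC, C->BAD, D->C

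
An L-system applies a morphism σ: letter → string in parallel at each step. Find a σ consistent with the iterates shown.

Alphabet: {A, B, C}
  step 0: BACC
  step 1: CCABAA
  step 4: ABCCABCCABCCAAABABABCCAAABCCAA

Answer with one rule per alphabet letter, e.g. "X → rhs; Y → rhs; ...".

  step 0 ⇒ step 1: BACC ⇒ CC·AB·A·A
    A ↦ AB
    B ↦ CC
    C ↦ A

A->AB, B->CC, C->A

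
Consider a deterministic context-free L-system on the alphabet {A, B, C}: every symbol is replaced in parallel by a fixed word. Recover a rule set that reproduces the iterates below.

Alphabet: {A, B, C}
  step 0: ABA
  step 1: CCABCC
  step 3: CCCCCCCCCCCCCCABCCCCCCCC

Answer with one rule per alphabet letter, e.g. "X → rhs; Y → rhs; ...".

A->CC, B->AB, C->CC

  step 0 ⇒ step 1: ABA ⇒ CC·AB·CC
    A ↦ CC
    B ↦ AB
    C ↦ CC  (constrained at step 1)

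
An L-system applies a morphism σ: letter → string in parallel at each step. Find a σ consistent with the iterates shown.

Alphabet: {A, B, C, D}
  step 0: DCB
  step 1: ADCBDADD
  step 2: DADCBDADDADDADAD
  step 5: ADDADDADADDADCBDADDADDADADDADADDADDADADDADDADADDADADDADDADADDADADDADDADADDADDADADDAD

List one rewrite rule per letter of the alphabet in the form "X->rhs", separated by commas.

A->D, B->ADD, C->CBD, D->AD

  step 1 ⇒ step 2: ADCBDADD ⇒ D·AD·CBD·ADD·AD·D·AD·AD
    A ↦ D
    B ↦ ADD
    C ↦ CBD
    D ↦ AD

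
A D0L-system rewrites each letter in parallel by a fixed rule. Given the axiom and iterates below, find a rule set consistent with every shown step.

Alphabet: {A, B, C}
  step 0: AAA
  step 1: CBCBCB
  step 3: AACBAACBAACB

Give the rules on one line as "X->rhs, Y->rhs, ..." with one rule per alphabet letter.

A->CB, B->A, C->BB

  step 0 ⇒ step 1: AAA ⇒ CB·CB·CB
    A ↦ CB
    B ↦ A  (constrained at step 1)
    C ↦ BB  (constrained at step 1)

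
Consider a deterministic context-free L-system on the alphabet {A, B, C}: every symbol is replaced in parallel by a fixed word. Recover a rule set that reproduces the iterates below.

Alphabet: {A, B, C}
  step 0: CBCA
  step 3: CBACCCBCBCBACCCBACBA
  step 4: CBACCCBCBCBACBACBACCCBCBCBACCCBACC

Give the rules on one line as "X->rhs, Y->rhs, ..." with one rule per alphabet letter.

A->CC, B->A, C->CB

  step 3 ⇒ step 4: CBACCCBCBCBACCCBACBA ⇒ CB·A·CC·CB·CB·CB·A·CB·A·CB·A·CC·CB·CB·CB·A·CC·CB·A·CC
    A ↦ CC
    B ↦ A
    C ↦ CB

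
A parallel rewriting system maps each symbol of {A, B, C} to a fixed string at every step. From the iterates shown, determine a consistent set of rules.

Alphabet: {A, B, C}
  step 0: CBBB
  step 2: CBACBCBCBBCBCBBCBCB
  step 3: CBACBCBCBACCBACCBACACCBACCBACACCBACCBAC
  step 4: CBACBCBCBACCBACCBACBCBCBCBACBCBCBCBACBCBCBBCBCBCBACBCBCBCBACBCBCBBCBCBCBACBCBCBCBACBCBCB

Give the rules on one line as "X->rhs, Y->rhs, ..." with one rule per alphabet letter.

A->BCB, B->AC, C->CB

  step 3 ⇒ step 4: CBACBCBCBACCBACCBACACCBACCBACACCBACCBAC ⇒ CB·AC·BCB·CB·AC·CB·AC·CB·AC·BCB·CB·CB·AC·BCB·CB·CB·AC·BCB·CB·BCB·CB·CB·AC·BCB·CB·CB·AC·BCB·CB·BCB·CB·CB·AC·BCB·CB·CB·AC·BCB·CB
    A ↦ BCB
    B ↦ AC
    C ↦ CB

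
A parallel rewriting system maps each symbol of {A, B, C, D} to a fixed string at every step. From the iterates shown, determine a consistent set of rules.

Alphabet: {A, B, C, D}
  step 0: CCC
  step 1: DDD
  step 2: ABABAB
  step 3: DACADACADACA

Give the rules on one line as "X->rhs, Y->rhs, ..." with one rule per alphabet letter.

  step 2 ⇒ step 3: ABABAB ⇒ DA·CA·DA·CA·DA·CA
    A ↦ DA
    B ↦ CA
  step 0 ⇒ step 1: CCC ⇒ D·D·D
    C ↦ D
  step 1 ⇒ step 2: DDD ⇒ AB·AB·AB
    D ↦ AB

A->DA, B->CA, C->D, D->AB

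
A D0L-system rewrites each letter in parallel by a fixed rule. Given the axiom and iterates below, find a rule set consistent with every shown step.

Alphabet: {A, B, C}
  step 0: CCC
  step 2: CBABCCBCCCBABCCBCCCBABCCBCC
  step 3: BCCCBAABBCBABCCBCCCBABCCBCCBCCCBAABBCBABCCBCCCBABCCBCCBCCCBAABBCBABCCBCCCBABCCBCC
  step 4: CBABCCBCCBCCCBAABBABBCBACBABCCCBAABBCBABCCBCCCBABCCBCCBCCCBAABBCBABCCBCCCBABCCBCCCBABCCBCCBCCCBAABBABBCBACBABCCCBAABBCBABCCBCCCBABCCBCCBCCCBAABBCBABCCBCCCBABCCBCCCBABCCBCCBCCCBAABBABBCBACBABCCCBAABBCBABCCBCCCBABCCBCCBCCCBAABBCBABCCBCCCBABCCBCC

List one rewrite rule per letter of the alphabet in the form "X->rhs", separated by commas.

A->ABB, B->CBA, C->BCC

  step 3 ⇒ step 4: BCCCBAABBCBABCCBCCCBABCCBCCBCCCBAABBCBABCCBCCCBABCCBCCBCCCBAABBCBABCCBCCCBABCCBCC ⇒ CBA·BCC·BCC·BCC·CBA·ABB·ABB·CBA·CBA·BCC·CBA·ABB·CBA·BCC·BCC·CBA·BCC·BCC·BCC·CBA·ABB·CBA·BCC·BCC·CBA·BCC·BCC·CBA·BCC·BCC·BCC·CBA·ABB·ABB·CBA·CBA·BCC·CBA·ABB·CBA·BCC·BCC·CBA·BCC·BCC·BCC·CBA·ABB·CBA·BCC·BCC·CBA·BCC·BCC·CBA·BCC·BCC·BCC·CBA·ABB·ABB·CBA·CBA·BCC·CBA·ABB·CBA·BCC·BCC·CBA·BCC·BCC·BCC·CBA·ABB·CBA·BCC·BCC·CBA·BCC·BCC
    A ↦ ABB
    B ↦ CBA
    C ↦ BCC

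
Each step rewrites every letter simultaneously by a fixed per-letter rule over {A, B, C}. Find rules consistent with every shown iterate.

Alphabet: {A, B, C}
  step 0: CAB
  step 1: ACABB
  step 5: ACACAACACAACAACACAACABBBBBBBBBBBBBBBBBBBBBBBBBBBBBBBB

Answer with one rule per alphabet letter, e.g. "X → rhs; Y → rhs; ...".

  step 0 ⇒ step 1: CAB ⇒ A·CA·BB
    A ↦ CA
    B ↦ BB
    C ↦ A

A->CA, B->BB, C->A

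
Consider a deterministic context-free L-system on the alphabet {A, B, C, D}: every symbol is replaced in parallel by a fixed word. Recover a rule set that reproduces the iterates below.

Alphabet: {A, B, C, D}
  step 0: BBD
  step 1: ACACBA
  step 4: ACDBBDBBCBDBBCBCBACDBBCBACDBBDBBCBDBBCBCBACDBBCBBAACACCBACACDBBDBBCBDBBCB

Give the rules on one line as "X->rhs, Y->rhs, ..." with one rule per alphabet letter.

  step 0 ⇒ step 1: BBD ⇒ AC·AC·BA
    B ↦ AC
    D ↦ BA
    A ↦ DBB  (constrained at step 1)
    C ↦ CB  (constrained at step 1)

A->DBB, B->AC, C->CB, D->BA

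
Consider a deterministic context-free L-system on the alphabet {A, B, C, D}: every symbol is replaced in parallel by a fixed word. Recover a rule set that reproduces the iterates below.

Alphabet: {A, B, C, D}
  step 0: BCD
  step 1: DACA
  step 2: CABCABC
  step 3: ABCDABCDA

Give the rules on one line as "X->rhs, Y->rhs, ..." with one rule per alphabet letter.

A->BC, B->D, C->A, D->CA

  step 2 ⇒ step 3: CABCABC ⇒ A·BC·D·A·BC·D·A
    A ↦ BC
    B ↦ D
    C ↦ A
  step 0 ⇒ step 1: BCD ⇒ D·A·CA
    D ↦ CA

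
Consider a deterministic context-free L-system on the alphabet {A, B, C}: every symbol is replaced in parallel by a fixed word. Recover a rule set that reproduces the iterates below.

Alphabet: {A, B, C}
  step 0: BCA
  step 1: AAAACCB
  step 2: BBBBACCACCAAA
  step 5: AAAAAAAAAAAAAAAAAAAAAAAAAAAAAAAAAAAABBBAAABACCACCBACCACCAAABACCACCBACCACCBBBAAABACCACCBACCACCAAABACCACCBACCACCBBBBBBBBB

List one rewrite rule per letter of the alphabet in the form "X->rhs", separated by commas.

A->B, B->AAA, C->ACC

  step 1 ⇒ step 2: AAAACCB ⇒ B·B·B·B·ACC·ACC·AAA
    A ↦ B
    B ↦ AAA
    C ↦ ACC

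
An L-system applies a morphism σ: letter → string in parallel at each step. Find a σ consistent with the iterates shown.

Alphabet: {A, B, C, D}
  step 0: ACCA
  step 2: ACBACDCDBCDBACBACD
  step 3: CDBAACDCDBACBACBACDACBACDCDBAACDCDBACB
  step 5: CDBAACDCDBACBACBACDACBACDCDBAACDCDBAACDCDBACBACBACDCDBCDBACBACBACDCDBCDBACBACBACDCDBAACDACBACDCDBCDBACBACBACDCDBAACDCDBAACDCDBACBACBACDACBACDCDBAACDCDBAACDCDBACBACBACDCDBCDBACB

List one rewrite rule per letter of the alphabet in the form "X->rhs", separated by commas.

  step 2 ⇒ step 3: ACBACDCDBCDBACBACD ⇒ CDB·A·ACD·CDB·A·CB·A·CB·ACD·A·CB·ACD·CDB·A·ACD·CDB·A·CB
    A ↦ CDB
    B ↦ ACD
    C ↦ A
    D ↦ CB

A->CDB, B->ACD, C->A, D->CB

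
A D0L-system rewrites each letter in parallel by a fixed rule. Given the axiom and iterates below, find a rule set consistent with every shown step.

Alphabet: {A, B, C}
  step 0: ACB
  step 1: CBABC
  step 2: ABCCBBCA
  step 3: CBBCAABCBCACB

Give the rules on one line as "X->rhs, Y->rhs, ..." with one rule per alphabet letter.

A->CB, B->BC, C->A

  step 2 ⇒ step 3: ABCCBBCA ⇒ CB·BC·A·A·BC·BC·A·CB
    A ↦ CB
    B ↦ BC
    C ↦ A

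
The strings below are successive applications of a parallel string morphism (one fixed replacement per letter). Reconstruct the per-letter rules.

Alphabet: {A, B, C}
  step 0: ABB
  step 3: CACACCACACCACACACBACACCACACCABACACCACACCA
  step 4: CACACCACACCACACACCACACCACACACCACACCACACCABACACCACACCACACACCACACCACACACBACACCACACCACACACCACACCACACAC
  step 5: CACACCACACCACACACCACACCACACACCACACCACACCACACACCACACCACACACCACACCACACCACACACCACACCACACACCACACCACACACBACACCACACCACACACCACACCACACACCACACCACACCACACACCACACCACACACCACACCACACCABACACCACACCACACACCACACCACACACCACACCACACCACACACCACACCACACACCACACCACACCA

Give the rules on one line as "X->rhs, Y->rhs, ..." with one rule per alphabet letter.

  step 4 ⇒ step 5: CACACCACACCACACACCACACCACACACCACACCACACCABACACCACACCACACACCACACCACACACBACACCACACCACACACCACACCACACAC ⇒ CA·CAC·CA·CAC·CA·CA·CAC·CA·CAC·CA·CA·CAC·CA·CAC·CA·CAC·CA·CA·CAC·CA·CAC·CA·CA·CAC·CA·CAC·CA·CAC·CA·CA·CAC·CA·CAC·CA·CA·CAC·CA·CAC·CA·CA·CAC·BA·CAC·CA·CAC·CA·CA·CAC·CA·CAC·CA·CA·CAC·CA·CAC·CA·CAC·CA·CA·CAC·CA·CAC·CA·CA·CAC·CA·CAC·CA·CAC·CA·BA·CAC·CA·CAC·CA·CA·CAC·CA·CAC·CA·CA·CAC·CA·CAC·CA·CAC·CA·CA·CAC·CA·CAC·CA·CA·CAC·CA·CAC·CA·CAC·CA
    A ↦ CAC
    B ↦ BA
    C ↦ CA

A->CAC, B->BA, C->CA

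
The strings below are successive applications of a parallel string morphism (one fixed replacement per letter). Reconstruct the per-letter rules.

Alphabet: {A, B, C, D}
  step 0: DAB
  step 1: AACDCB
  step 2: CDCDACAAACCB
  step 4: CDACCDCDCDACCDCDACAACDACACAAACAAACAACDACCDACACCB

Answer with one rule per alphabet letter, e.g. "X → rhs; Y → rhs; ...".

A->CD, B->CB, C->AC, D->AA

  step 1 ⇒ step 2: AACDCB ⇒ CD·CD·AC·AA·AC·CB
    A ↦ CD
    B ↦ CB
    C ↦ AC
    D ↦ AA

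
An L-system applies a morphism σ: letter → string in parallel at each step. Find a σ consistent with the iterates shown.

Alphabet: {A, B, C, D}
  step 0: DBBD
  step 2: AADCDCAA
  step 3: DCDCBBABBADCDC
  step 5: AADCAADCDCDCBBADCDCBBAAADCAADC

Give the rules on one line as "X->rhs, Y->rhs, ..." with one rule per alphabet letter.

A->DC, B->A, C->A, D->BB

  step 2 ⇒ step 3: AADCDCAA ⇒ DC·DC·BB·A·BB·A·DC·DC
    A ↦ DC
    C ↦ A
    D ↦ BB
    B ↦ A  (constrained at step 0)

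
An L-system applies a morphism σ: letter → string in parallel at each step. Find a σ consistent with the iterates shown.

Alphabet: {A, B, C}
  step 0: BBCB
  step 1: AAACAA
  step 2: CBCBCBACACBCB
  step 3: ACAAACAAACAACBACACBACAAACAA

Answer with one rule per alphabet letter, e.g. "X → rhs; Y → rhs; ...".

A->CB, B->A, C->ACA

  step 2 ⇒ step 3: CBCBCBACACBCB ⇒ ACA·A·ACA·A·ACA·A·CB·ACA·CB·ACA·A·ACA·A
    A ↦ CB
    B ↦ A
    C ↦ ACA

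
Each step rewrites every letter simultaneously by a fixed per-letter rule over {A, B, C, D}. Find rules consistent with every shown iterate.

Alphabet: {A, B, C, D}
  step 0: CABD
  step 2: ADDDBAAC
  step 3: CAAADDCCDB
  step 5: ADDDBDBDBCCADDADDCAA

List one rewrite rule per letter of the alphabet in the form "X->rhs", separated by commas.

A->C, B->DD, C->DB, D->A

  step 2 ⇒ step 3: ADDDBAAC ⇒ C·A·A·A·DD·C·C·DB
    A ↦ C
    B ↦ DD
    C ↦ DB
    D ↦ A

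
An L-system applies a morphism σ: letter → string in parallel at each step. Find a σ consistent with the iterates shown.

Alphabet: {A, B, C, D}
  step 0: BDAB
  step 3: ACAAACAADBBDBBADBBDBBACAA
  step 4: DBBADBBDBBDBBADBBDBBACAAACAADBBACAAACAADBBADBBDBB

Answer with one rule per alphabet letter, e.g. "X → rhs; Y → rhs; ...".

  step 3 ⇒ step 4: ACAAACAADBBDBBADBBDBBACAA ⇒ DBB·A·DBB·DBB·DBB·A·DBB·DBB·AC·A·A·AC·A·A·DBB·AC·A·A·AC·A·A·DBB·A·DBB·DBB
    A ↦ DBB
    B ↦ A
    C ↦ A
    D ↦ AC

A->DBB, B->A, C->A, D->AC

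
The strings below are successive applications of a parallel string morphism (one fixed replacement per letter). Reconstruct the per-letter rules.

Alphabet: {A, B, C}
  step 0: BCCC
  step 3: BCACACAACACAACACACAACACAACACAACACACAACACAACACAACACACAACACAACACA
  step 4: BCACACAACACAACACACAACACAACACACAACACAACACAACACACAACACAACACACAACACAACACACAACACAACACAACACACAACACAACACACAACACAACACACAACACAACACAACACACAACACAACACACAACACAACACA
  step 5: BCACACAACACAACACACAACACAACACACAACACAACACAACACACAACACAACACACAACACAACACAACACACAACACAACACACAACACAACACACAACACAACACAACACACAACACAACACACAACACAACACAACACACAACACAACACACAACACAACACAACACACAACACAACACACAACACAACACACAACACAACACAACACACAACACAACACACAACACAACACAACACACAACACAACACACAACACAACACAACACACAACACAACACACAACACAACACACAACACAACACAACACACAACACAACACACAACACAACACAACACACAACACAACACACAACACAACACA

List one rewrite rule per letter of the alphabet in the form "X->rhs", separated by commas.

A->CA, B->BC, C->ACA

  step 4 ⇒ step 5: BCACACAACACAACACACAACACAACACACAACACAACACAACACACAACACAACACACAACACAACACACAACACAACACAACACACAACACAACACACAACACAACACACAACACAACACAACACACAACACAACACACAACACAACACA ⇒ BC·ACA·CA·ACA·CA·ACA·CA·CA·ACA·CA·ACA·CA·CA·ACA·CA·ACA·CA·ACA·CA·CA·ACA·CA·ACA·CA·CA·ACA·CA·ACA·CA·ACA·CA·CA·ACA·CA·ACA·CA·CA·ACA·CA·ACA·CA·CA·ACA·CA·ACA·CA·ACA·CA·CA·ACA·CA·ACA·CA·CA·ACA·CA·ACA·CA·ACA·CA·CA·ACA·CA·ACA·CA·CA·ACA·CA·ACA·CA·ACA·CA·CA·ACA·CA·ACA·CA·CA·ACA·CA·ACA·CA·CA·ACA·CA·ACA·CA·ACA·CA·CA·ACA·CA·ACA·CA·CA·ACA·CA·ACA·CA·ACA·CA·CA·ACA·CA·ACA·CA·CA·ACA·CA·ACA·CA·ACA·CA·CA·ACA·CA·ACA·CA·CA·ACA·CA·ACA·CA·CA·ACA·CA·ACA·CA·ACA·CA·CA·ACA·CA·ACA·CA·CA·ACA·CA·ACA·CA·ACA·CA·CA·ACA·CA·ACA·CA·CA·ACA·CA·ACA·CA
    A ↦ CA
    B ↦ BC
    C ↦ ACA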